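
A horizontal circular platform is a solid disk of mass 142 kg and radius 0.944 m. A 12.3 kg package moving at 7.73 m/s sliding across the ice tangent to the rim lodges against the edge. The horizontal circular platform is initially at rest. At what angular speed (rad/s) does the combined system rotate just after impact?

|ω_f| ≈ 1.21 rad/s

About the central axle the impulsive forces during the collision are internal, so angular momentum about that axis is conserved.
I_p = ½(142)(0.944)² = 63.27 kg·m². Taking the sense of the package's angular momentum as positive, L_{package} = m v R = (12.3)(7.73)(0.944) = 89.75 kg·m²/s.
L_i = 0 + 89.75 = 89.75 kg·m²/s.
After sticking, I_f = I_p + m R² = 63.27 + (12.3)(0.944)² = 74.23 kg·m².
ω_f = L_i / I_f = 89.75 / 74.23 = 1.209 rad/s.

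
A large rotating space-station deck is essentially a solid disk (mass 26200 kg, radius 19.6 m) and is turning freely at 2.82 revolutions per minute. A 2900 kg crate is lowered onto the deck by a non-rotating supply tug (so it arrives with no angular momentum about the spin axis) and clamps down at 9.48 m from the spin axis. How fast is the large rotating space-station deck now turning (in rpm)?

No external torque acts about the spin axis; L_before = L_after.
I_p = ½(26200)(19.6)² = 5.032e+06 kg·m².
Added inertia Σmr² = (2900)(9.48)² = 2.606e+05 kg·m²; I_f = 5.032e+06 + 2.606e+05 = 5.293e+06 kg·m².
ω_f = I_p ω_i / I_f = (5.032e+06)(2.82) / 5.293e+06 = 2.681 rpm.

ω_f ≈ 2.68 rpm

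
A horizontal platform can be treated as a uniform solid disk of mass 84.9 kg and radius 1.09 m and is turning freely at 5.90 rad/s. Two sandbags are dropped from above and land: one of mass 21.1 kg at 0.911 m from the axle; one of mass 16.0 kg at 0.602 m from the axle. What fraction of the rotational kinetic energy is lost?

No external torque acts about the axle; L_before = L_after.
I_p = ½(84.9)(1.09)² = 50.43 kg·m².
Added inertia Σmr² = (21.1)(0.911)² + (16.0)(0.602)² = 23.31 kg·m²; I_f = 50.43 + 23.31 = 73.74 kg·m².
ω_f = I_p ω_i / I_f = (50.43)(5.90) / 73.74 = 4.035 rad/s.
KE_i = ½(50.43)(5.900 rad/s)² = 877.8 J; KE_f = ½(73.74)(4.035)² = 600.4 J.
Fraction lost = 0.3161.

fraction ≈ 0.316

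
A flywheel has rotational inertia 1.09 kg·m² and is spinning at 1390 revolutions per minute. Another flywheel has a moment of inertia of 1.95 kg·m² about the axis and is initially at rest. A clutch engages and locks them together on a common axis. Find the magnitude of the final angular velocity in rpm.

No external torque acts about the common axis, so total angular momentum is conserved.
Taking A's sense as positive: L = (1.090)(1390) = 1515 kg·m²·rpm.
Combined I = 1.090 + 1.950 = 3.040 kg·m².
ω_f = L / I = 1515 / 3.040 = 498.4 rpm.

|ω_f| ≈ 498 rpm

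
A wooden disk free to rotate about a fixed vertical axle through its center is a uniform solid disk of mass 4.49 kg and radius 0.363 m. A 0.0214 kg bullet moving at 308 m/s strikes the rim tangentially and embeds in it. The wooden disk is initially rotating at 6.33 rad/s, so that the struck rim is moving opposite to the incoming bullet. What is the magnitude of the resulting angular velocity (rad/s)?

The axle reaction passes through the axle and exerts no torque about it; angular momentum about the axle is conserved through the impact.
I_p = ½(4.49)(0.363)² = 0.2958 kg·m². Taking the sense of the bullet's angular momentum as positive, L_{bullet} = m v R = (0.0214)(308)(0.363) = 2.393 kg·m²/s.
L_i = −I_p ω_p + m v R = −(0.2958)(6.33) + 2.393 = 0.5201 kg·m²/s.
After sticking, I_f = I_p + m R² = 0.2958 + (0.0214)(0.363)² = 0.2986 kg·m².
ω_f = L_i / I_f = 0.5201 / 0.2986 = 1.741 rad/s.

|ω_f| ≈ 1.74 rad/s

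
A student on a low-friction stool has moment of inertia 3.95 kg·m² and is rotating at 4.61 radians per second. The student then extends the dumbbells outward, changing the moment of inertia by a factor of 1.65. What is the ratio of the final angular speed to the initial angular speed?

ω₂/ω₁ ≈ 0.606

With no external torque about the axis, L is conserved: I₁ω₁ = I₂ω₂.
I₂ = 1.65 × 3.95 = 6.518 kg·m².
ω₂/ω₁ = I₁/I₂ = 3.950 / 6.518 = 0.6061.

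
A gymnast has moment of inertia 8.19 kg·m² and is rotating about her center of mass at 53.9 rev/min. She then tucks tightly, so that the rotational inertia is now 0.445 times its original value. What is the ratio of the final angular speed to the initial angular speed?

With no external torque about the axis, L is conserved: I₁ω₁ = I₂ω₂.
I₂ = 0.445 × 8.19 = 3.645 kg·m².
ω₂/ω₁ = I₁/I₂ = 8.190 / 3.645 = 2.247.

ω₂/ω₁ ≈ 2.25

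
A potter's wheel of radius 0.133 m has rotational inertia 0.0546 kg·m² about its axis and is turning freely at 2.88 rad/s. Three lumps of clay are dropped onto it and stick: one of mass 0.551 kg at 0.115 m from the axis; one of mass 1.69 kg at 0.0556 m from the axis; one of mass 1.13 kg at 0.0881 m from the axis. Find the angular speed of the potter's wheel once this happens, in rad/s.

ω_f ≈ 2.07 rad/s

The added mass arrives with no angular momentum about the axis, and any external torque about the axis is negligible, so the system's angular momentum is conserved.
Added inertia Σmr² = (0.551)(0.115)² + (1.69)(0.0556)² + (1.13)(0.0881)² = 0.02128 kg·m²; I_f = 0.05460 + 0.02128 = 0.07588 kg·m².
ω_f = I_p ω_i / I_f = (0.05460)(2.88) / 0.07588 = 2.072 rad/s.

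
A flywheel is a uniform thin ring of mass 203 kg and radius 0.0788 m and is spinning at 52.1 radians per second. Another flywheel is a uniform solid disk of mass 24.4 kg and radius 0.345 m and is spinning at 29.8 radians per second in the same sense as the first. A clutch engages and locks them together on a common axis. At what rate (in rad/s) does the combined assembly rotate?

|ω_f| ≈ 40.2 rad/s

The coupling torques are internal; angular momentum about the shared axis is conserved.
Moments of inertia: I_A = (203)(0.0788)² = 1.261 kg·m²; I_B = ½(24.4)(0.345)² = 1.452 kg·m².
Taking A's sense as positive: L = (1.261)(52.1) + (1.452)(29.8) = 108.9 kg·m²·rad/s.
Combined I = 1.261 + 1.452 = 2.713 kg·m².
ω_f = L / I = 108.9 / 2.713 = 40.16 rad/s.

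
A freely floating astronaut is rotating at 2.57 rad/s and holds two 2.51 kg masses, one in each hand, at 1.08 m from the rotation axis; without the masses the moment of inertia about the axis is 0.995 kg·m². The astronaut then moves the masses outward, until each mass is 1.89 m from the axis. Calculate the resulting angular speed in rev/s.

ω₂ ≈ 0.148 rev/s

With no external torque about the axis, L is conserved: I₁ω₁ = I₂ω₂.
I₁ = 0.995 + 2(2.51)(1.08)² = 6.850 kg·m²; I₂ = 0.995 + 2(2.51)(1.89)² = 18.93 kg·m².
ω₂ = I₁ω₁ / I₂ = (6.850)(2.57 rad/s) / (18.93) = 0.9302 rad/s = 0.1480 rev/s.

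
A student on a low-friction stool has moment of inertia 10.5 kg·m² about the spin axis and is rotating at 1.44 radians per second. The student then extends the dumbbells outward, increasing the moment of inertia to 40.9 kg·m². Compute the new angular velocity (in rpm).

Angular momentum about the spin axis is conserved since the torque about it is zero.
ω₂ = I₁ω₁ / I₂ = (10.50)(1.44 rad/s) / (40.90) = 0.3697 rad/s = 3.530 rpm.

ω₂ ≈ 3.53 rpm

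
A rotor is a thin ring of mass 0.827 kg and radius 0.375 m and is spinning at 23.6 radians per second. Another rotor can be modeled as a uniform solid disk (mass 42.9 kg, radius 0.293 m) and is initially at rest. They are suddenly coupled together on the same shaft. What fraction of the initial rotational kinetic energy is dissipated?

fraction ≈ 0.941

No external torque acts about the common axis, so total angular momentum is conserved.
Moments of inertia: I_A = (0.827)(0.375)² = 0.1163 kg·m²; I_B = ½(42.9)(0.293)² = 1.841 kg·m².
Taking A's sense as positive: L = (0.1163)(23.6) = 2.745 kg·m²·rad/s.
Combined I = 0.1163 + 1.841 = 1.958 kg·m².
ω_f = L / I = 2.745 / 1.958 = 1.402 rad/s.
KE_i = ½ΣIω² = 32.39 J; KE_f = ½(1.958)(1.402)² = 1.924 J.
Fraction dissipated = (KE_i − KE_f)/KE_i = 0.9406.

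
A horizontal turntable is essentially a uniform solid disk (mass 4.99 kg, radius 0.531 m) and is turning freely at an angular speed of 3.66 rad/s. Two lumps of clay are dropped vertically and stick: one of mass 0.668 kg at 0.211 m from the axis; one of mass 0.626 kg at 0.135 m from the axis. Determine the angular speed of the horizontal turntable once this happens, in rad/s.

ω_f ≈ 3.46 rad/s

The added mass arrives with no angular momentum about the axis, and any external torque about the axis is negligible, so the system's angular momentum is conserved.
I_p = ½(4.99)(0.531)² = 0.7035 kg·m².
Added inertia Σmr² = (0.668)(0.211)² + (0.626)(0.135)² = 0.04115 kg·m²; I_f = 0.7035 + 0.04115 = 0.7446 kg·m².
ω_f = I_p ω_i / I_f = (0.7035)(3.66) / 0.7446 = 3.458 rad/s.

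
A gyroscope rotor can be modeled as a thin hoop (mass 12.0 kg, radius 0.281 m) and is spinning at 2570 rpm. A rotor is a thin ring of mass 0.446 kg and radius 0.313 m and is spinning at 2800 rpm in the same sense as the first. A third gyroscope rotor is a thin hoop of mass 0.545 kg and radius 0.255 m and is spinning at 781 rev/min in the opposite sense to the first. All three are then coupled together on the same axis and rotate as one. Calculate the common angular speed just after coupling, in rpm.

|ω_f| ≈ 2460 rpm

The coupling torques are internal; angular momentum about the shared axis is conserved.
Moments of inertia: I_A = (12.0)(0.281)² = 0.9475 kg·m²; I_B = (0.446)(0.313)² = 0.04369 kg·m²; I_C = (0.545)(0.255)² = 0.03544 kg·m².
Taking A's sense as positive: L = (0.9475)(2570) + (0.04369)(2800) − (0.03544)(781) = 2530 kg·m²·rpm.
Combined I = 0.9475 + 0.04369 + 0.03544 = 1.027 kg·m².
ω_f = L / I = 2530 / 1.027 = 2464 rpm.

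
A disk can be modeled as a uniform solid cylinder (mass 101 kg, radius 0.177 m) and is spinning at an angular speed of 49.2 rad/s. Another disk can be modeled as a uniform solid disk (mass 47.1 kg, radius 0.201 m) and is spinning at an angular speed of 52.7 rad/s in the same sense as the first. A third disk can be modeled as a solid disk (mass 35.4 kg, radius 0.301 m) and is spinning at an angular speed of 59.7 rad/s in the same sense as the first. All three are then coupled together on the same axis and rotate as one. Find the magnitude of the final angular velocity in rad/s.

|ω_f| ≈ 54.1 rad/s

No external torque acts about the common axis, so total angular momentum is conserved.
Moments of inertia: I_A = ½(101)(0.177)² = 1.582 kg·m²; I_B = ½(47.1)(0.201)² = 0.9514 kg·m²; I_C = ½(35.4)(0.301)² = 1.604 kg·m².
Taking A's sense as positive: L = (1.582)(49.2) + (0.9514)(52.7) + (1.604)(59.7) = 223.7 kg·m²·rad/s.
Combined I = 1.582 + 0.9514 + 1.604 = 4.137 kg·m².
ω_f = L / I = 223.7 / 4.137 = 54.07 rad/s.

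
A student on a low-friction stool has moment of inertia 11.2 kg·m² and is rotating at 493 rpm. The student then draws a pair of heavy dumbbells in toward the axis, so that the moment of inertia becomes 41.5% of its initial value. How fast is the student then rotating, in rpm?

ω₂ ≈ 1190 rpm

No external torque acts about the spin axis, so angular momentum is conserved.
I₂ = 0.415 × 11.2 = 4.648 kg·m².
ω₂ = I₁ω₁ / I₂ = (11.20)(493 rpm) / (4.648) = 1188 rpm.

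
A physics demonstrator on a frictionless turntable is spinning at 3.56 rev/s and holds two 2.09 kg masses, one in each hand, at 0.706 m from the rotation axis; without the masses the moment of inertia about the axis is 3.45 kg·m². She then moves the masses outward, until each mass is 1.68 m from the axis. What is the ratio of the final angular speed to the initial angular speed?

ω₂/ω₁ ≈ 0.363

No external torque acts about the spin axis, so angular momentum is conserved.
I₁ = 3.45 + 2(2.09)(0.706)² = 5.533 kg·m²; I₂ = 3.45 + 2(2.09)(1.68)² = 15.25 kg·m².
ω₂/ω₁ = I₁/I₂ = 5.533 / 15.25 = 0.3629.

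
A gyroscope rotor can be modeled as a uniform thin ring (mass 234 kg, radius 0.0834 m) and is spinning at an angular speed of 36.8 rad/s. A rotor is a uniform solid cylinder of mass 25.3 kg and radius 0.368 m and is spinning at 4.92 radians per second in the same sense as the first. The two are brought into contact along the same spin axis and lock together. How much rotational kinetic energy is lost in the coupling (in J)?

The coupling torques are internal; angular momentum about the shared axis is conserved.
Moments of inertia: I_A = (234)(0.0834)² = 1.628 kg·m²; I_B = ½(25.3)(0.368)² = 1.713 kg·m².
Taking A's sense as positive: L = (1.628)(36.8) + (1.713)(4.92) = 68.32 kg·m²·rad/s.
Combined I = 1.628 + 1.713 = 3.341 kg·m².
ω_f = L / I = 68.32 / 3.341 = 20.45 rad/s.
KE_i = ½ΣIω² = 1123 J; KE_f = ½(3.341)(20.45)² = 698.7 J.

ΔKE lost ≈ 424 J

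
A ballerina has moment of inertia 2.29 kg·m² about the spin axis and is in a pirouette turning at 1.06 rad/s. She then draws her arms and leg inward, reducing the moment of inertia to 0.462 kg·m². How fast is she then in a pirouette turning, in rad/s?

ω₂ ≈ 5.25 rad/s

No external torque acts about the spin axis, so angular momentum is conserved.
ω₂ = I₁ω₁ / I₂ = (2.290)(1.06 rad/s) / (0.4620) = 5.254 rad/s.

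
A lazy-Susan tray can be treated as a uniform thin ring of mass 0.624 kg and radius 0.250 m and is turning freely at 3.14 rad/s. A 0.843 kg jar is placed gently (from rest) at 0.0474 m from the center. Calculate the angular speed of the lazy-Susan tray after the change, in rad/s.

ω_f ≈ 2.99 rad/s

No external torque acts about the center; L_before = L_after.
I_p = (0.624)(0.250)² = 0.03900 kg·m².
Added inertia Σmr² = (0.843)(0.0474)² = 0.001894 kg·m²; I_f = 0.03900 + 0.001894 = 0.04089 kg·m².
ω_f = I_p ω_i / I_f = (0.03900)(3.14) / 0.04089 = 2.995 rad/s.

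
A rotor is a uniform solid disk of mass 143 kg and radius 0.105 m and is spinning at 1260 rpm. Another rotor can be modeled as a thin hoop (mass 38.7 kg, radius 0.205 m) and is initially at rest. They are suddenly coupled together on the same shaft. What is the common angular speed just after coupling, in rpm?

The coupling torques are internal; angular momentum about the shared axis is conserved.
Moments of inertia: I_A = ½(143)(0.105)² = 0.7883 kg·m²; I_B = (38.7)(0.205)² = 1.626 kg·m².
Taking A's sense as positive: L = (0.7883)(1260) = 993.2 kg·m²·rpm.
Combined I = 0.7883 + 1.626 = 2.415 kg·m².
ω_f = L / I = 993.2 / 2.415 = 411.3 rpm.

|ω_f| ≈ 411 rpm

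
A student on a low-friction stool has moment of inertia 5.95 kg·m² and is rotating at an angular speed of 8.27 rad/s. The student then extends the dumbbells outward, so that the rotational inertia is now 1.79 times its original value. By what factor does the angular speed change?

ω₂/ω₁ ≈ 0.559

No external torque acts about the spin axis, so angular momentum is conserved.
I₂ = 1.79 × 5.95 = 10.65 kg·m².
ω₂/ω₁ = I₁/I₂ = 5.950 / 10.65 = 0.5587.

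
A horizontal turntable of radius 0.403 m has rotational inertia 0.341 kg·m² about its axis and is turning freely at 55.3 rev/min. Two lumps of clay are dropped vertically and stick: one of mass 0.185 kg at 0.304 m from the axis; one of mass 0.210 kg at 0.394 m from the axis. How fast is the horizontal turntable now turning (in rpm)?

ω_f ≈ 48.3 rpm

The added mass arrives with no angular momentum about the axis, and any external torque about the axis is negligible, so the system's angular momentum is conserved.
Added inertia Σmr² = (0.185)(0.304)² + (0.210)(0.394)² = 0.04970 kg·m²; I_f = 0.3410 + 0.04970 = 0.3907 kg·m².
ω_f = I_p ω_i / I_f = (0.3410)(55.3) / 0.3907 = 48.27 rpm.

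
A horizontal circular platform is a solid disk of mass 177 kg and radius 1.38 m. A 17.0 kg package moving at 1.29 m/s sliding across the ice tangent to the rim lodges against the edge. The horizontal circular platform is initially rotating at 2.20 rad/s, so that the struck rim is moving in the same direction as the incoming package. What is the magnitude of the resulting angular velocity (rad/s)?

The axle reaction passes through the central axle and exerts no torque about it; angular momentum about the central axle is conserved through the impact.
I_p = ½(177)(1.38)² = 168.5 kg·m². Taking the sense of the package's angular momentum as positive, L_{package} = m v R = (17.0)(1.29)(1.38) = 30.26 kg·m²/s.
L_i = +I_p ω_p + m v R = +(168.5)(2.20) + 30.26 = 401.1 kg·m²/s.
After sticking, I_f = I_p + m R² = 168.5 + (17.0)(1.38)² = 200.9 kg·m².
ω_f = L_i / I_f = 401.1 / 200.9 = 1.996 rad/s.

|ω_f| ≈ 2.00 rad/s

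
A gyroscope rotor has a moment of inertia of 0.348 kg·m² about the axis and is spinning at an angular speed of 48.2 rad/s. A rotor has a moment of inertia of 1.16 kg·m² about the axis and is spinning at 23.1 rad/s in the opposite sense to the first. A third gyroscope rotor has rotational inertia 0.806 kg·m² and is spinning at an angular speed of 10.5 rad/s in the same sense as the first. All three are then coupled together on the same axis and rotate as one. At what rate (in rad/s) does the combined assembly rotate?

The coupling torques are internal; angular momentum about the shared axis is conserved.
Taking A's sense as positive: L = (0.3480)(48.2) − (1.160)(23.1) + (0.8060)(10.5) = -1.559 kg·m²·rad/s.
Combined I = 0.3480 + 1.160 + 0.8060 = 2.314 kg·m².
ω_f = L / I = -1.559 / 2.314 = -0.6739 rad/s.

|ω_f| ≈ 0.674 rad/s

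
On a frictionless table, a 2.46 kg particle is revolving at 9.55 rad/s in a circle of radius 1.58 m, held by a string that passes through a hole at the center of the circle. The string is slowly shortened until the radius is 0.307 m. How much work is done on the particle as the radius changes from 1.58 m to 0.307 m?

No torque about the axis ⇒ m r₁² ω₁ = m r₂² ω₂.
ω₂ = ω₁ (r₁/r₂)² = (9.55)(1.58/0.307)² = 253.0 rad/s.
W = ΔKE = ½m(v₂² − v₁²) = 7138 J.

W ≈ 7140 J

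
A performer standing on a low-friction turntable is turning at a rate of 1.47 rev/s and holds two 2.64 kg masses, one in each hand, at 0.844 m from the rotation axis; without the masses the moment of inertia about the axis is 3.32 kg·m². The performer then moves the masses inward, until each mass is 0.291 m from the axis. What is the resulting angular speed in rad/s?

With no external torque about the axis, L is conserved: I₁ω₁ = I₂ω₂.
I₁ = 3.32 + 2(2.64)(0.844)² = 7.081 kg·m²; I₂ = 3.32 + 2(2.64)(0.291)² = 3.767 kg·m².
ω₂ = I₁ω₁ / I₂ = (7.081)(1.47 rev/s) / (3.767) = 2.763 rev/s = 17.36 rad/s.

ω₂ ≈ 17.4 rad/s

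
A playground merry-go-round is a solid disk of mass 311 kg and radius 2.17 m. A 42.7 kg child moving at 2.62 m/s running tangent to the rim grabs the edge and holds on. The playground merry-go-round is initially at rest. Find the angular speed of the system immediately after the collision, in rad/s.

|ω_f| ≈ 0.260 rad/s

About the axle the impulsive forces during the collision are internal, so angular momentum about that axis is conserved.
I_p = ½(311)(2.17)² = 732.2 kg·m². Taking the sense of the child's angular momentum as positive, L_{child} = m v R = (42.7)(2.62)(2.17) = 242.8 kg·m²/s.
L_i = 0 + 242.8 = 242.8 kg·m²/s.
After sticking, I_f = I_p + m R² = 732.2 + (42.7)(2.17)² = 933.3 kg·m².
ω_f = L_i / I_f = 242.8 / 933.3 = 0.2601 rad/s.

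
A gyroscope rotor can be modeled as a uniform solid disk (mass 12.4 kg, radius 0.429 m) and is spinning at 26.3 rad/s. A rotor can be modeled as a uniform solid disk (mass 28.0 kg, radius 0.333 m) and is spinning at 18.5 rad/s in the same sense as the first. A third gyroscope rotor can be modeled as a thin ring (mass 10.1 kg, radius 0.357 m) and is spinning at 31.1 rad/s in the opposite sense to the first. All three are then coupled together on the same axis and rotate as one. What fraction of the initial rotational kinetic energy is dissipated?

fraction ≈ 0.966

No external torque acts about the common axis, so total angular momentum is conserved.
Moments of inertia: I_A = ½(12.4)(0.429)² = 1.141 kg·m²; I_B = ½(28.0)(0.333)² = 1.552 kg·m²; I_C = (10.1)(0.357)² = 1.287 kg·m².
Taking A's sense as positive: L = (1.141)(26.3) + (1.552)(18.5) − (1.287)(31.1) = 18.70 kg·m²·rad/s.
Combined I = 1.141 + 1.552 + 1.287 = 3.981 kg·m².
ω_f = L / I = 18.70 / 3.981 = 4.697 rad/s.
KE_i = ½ΣIω² = 1283 J; KE_f = ½(3.981)(4.697)² = 43.91 J.
Fraction dissipated = (KE_i − KE_f)/KE_i = 0.9658.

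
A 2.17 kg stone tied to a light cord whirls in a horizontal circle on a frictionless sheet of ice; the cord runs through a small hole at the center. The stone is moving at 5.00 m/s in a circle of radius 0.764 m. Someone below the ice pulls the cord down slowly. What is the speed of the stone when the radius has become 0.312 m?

Central (radial) force ⇒ zero torque about the center ⇒ m v r is constant.
v₂ = v₁ r₁ / r₂ = (5.00)(0.764) / (0.312) = 12.24 m/s.

v₂ ≈ 12.2 m/s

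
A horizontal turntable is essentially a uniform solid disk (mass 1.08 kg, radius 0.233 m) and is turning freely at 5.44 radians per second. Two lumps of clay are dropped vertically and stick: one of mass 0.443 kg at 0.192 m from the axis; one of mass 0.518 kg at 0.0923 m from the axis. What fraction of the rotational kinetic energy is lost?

No external torque acts about the axis; L_before = L_after.
I_p = ½(1.08)(0.233)² = 0.02932 kg·m².
Added inertia Σmr² = (0.443)(0.192)² + (0.518)(0.0923)² = 0.02074 kg·m²; I_f = 0.02932 + 0.02074 = 0.05006 kg·m².
ω_f = I_p ω_i / I_f = (0.02932)(5.44) / 0.05006 = 3.186 rad/s.
KE_i = ½(0.02932)(5.440 rad/s)² = 0.4338 J; KE_f = ½(0.05006)(3.186)² = 0.2540 J.
Fraction lost = 0.4144.

fraction ≈ 0.414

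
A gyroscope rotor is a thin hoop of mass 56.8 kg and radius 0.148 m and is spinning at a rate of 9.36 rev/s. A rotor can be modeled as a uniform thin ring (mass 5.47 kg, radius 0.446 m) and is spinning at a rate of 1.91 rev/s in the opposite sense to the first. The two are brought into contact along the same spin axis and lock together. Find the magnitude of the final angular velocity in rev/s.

No external torque acts about the common axis, so total angular momentum is conserved.
Moments of inertia: I_A = (56.8)(0.148)² = 1.244 kg·m²; I_B = (5.47)(0.446)² = 1.088 kg·m².
Taking A's sense as positive: L = (1.244)(9.36) − (1.088)(1.91) = 9.567 kg·m²·rev/s.
Combined I = 1.244 + 1.088 = 2.332 kg·m².
ω_f = L / I = 9.567 / 2.332 = 4.102 rev/s.

|ω_f| ≈ 4.10 rev/s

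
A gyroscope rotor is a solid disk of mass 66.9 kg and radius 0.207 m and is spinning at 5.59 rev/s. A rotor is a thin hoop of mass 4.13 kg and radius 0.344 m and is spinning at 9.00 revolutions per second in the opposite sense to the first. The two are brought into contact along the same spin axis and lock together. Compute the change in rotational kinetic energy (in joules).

No external torque acts about the common axis, so total angular momentum is conserved.
Moments of inertia: I_A = ½(66.9)(0.207)² = 1.433 kg·m²; I_B = (4.13)(0.344)² = 0.4887 kg·m².
Taking A's sense as positive: L = (1.433)(5.59) − (0.4887)(9.00) = 3.614 kg·m²·rev/s.
Combined I = 1.433 + 0.4887 = 1.922 kg·m².
ω_f = L / I = 3.614 / 1.922 = 1.880 rev/s.
KE_i = ½ΣIω² = 1665 J; KE_f = ½(1.922)(11.81)² = 134.1 J.

ΔKE ≈ -1530 J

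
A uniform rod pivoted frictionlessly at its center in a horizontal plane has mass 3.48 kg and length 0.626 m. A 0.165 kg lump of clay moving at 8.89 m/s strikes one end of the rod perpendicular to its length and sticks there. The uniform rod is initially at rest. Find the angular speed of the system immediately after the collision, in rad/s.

About the pivot the impulsive forces during the collision are internal, so angular momentum about that axis is conserved.
I_p = (1/12)(3.48)(0.626)² = 0.1136 kg·m². Taking the sense of the lump of clay's angular momentum as positive, L_{lump} = m v R = (0.165)(8.89)(0.626/2) = 0.4591 kg·m²/s.
L_i = 0 + 0.4591 = 0.4591 kg·m²/s.
After sticking, I_f = I_p + m R² = 0.1136 + (0.165)(0.626/2)² = 0.1298 kg·m².
ω_f = L_i / I_f = 0.4591 / 0.1298 = 3.537 rad/s.

|ω_f| ≈ 3.54 rad/s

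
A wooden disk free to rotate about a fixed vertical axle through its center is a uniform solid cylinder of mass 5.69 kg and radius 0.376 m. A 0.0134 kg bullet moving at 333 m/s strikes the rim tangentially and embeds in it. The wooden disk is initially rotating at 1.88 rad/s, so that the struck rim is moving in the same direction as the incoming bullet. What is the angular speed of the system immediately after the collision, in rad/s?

About the axle the impulsive forces during the collision are internal, so angular momentum about that axis is conserved.
I_p = ½(5.69)(0.376)² = 0.4022 kg·m². Taking the sense of the bullet's angular momentum as positive, L_{bullet} = m v R = (0.0134)(333)(0.376) = 1.678 kg·m²/s.
L_i = +I_p ω_p + m v R = +(0.4022)(1.88) + 1.678 = 2.434 kg·m²/s.
After sticking, I_f = I_p + m R² = 0.4022 + (0.0134)(0.376)² = 0.4041 kg·m².
ω_f = L_i / I_f = 2.434 / 0.4041 = 6.023 rad/s.

|ω_f| ≈ 6.02 rad/s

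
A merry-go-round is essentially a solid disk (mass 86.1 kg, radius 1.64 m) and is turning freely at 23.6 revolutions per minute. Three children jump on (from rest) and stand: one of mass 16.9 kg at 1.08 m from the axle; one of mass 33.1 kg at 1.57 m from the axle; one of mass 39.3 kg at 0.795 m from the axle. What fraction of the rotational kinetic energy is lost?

The added mass arrives with no angular momentum about the axle, and any external torque about the axle is negligible, so the system's angular momentum is conserved.
I_p = ½(86.1)(1.64)² = 115.8 kg·m².
Added inertia Σmr² = (16.9)(1.08)² + (33.1)(1.57)² + (39.3)(0.795)² = 126.1 kg·m²; I_f = 115.8 + 126.1 = 241.9 kg·m².
ω_f = I_p ω_i / I_f = (115.8)(23.6) / 241.9 = 11.30 rpm.
KE_i = ½(115.8)(2.471 rad/s)² = 353.6 J; KE_f = ½(241.9)(1.183)² = 169.2 J.
Fraction lost = 0.5214.

fraction ≈ 0.521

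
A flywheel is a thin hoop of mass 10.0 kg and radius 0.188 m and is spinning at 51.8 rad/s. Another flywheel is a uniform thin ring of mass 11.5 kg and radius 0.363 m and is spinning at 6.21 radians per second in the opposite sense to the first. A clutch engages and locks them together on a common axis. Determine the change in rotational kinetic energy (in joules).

ΔKE ≈ -482 J

The coupling torques are internal; angular momentum about the shared axis is conserved.
Moments of inertia: I_A = (10.0)(0.188)² = 0.3534 kg·m²; I_B = (11.5)(0.363)² = 1.515 kg·m².
Taking A's sense as positive: L = (0.3534)(51.8) − (1.515)(6.21) = 8.898 kg·m²·rad/s.
Combined I = 0.3534 + 1.515 = 1.869 kg·m².
ω_f = L / I = 8.898 / 1.869 = 4.761 rad/s.
KE_i = ½ΣIω² = 503.4 J; KE_f = ½(1.869)(4.761)² = 21.18 J.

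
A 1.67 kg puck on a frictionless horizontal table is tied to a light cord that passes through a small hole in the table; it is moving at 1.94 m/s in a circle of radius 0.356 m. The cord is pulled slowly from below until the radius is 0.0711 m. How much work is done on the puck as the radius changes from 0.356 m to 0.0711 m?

W ≈ 75.6 J

The only horizontal force on the mass is along the cord (radial), so it exerts no torque about the hole and angular momentum m v r is conserved.
v₂ = v₁ r₁ / r₂ = (1.94)(0.356) / (0.0711) = 9.714 m/s.
W = ΔKE = ½m(v₂² − v₁²) = 75.64 J.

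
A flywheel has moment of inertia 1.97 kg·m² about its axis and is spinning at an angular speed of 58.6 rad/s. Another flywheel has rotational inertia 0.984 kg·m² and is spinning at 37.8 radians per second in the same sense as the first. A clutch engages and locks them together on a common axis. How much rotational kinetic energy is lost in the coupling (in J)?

No external torque acts about the common axis, so total angular momentum is conserved.
Taking A's sense as positive: L = (1.970)(58.6) + (0.9840)(37.8) = 152.6 kg·m²·rad/s.
Combined I = 1.970 + 0.9840 = 2.954 kg·m².
ω_f = L / I = 152.6 / 2.954 = 51.67 rad/s.
KE_i = ½ΣIω² = 4085 J; KE_f = ½(2.954)(51.67)² = 3943 J.

ΔKE lost ≈ 142 J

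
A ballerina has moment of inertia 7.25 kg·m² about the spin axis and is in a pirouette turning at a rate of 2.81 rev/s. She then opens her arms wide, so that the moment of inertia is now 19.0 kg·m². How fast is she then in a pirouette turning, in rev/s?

ω₂ ≈ 1.07 rev/s

Angular momentum about the spin axis is conserved since the torque about it is zero.
ω₂ = I₁ω₁ / I₂ = (7.250)(2.81 rev/s) / (19.00) = 1.072 rev/s.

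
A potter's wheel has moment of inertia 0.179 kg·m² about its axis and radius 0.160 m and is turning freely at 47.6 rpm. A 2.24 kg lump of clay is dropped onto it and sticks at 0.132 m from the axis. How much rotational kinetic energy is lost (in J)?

The added mass arrives with no angular momentum about the axis, and any external torque about the axis is negligible, so the system's angular momentum is conserved.
Added inertia Σmr² = (2.24)(0.132)² = 0.03903 kg·m²; I_f = 0.1790 + 0.03903 = 0.2180 kg·m².
ω_f = I_p ω_i / I_f = (0.1790)(47.6) / 0.2180 = 39.08 rpm.
KE_i = ½(0.1790)(4.985 rad/s)² = 2.224 J; KE_f = ½(0.2180)(4.092)² = 1.826 J.

energy lost ≈ 0.398 J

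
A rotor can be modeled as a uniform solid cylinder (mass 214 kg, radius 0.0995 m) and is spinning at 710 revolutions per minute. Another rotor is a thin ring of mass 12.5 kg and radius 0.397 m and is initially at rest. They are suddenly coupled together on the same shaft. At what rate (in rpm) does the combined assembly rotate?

|ω_f| ≈ 248 rpm

No external torque acts about the common axis, so total angular momentum is conserved.
Moments of inertia: I_A = ½(214)(0.0995)² = 1.059 kg·m²; I_B = (12.5)(0.397)² = 1.970 kg·m².
Taking A's sense as positive: L = (1.059)(710) = 752.1 kg·m²·rpm.
Combined I = 1.059 + 1.970 = 3.029 kg·m².
ω_f = L / I = 752.1 / 3.029 = 248.3 rpm.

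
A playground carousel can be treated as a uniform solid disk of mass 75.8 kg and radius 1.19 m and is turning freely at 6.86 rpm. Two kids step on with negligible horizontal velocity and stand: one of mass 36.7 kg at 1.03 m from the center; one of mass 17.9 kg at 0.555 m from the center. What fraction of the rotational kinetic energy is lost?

fraction ≈ 0.453

No external torque acts about the center; L_before = L_after.
I_p = ½(75.8)(1.19)² = 53.67 kg·m².
Added inertia Σmr² = (36.7)(1.03)² + (17.9)(0.555)² = 44.45 kg·m²; I_f = 53.67 + 44.45 = 98.12 kg·m².
ω_f = I_p ω_i / I_f = (53.67)(6.86) / 98.12 = 3.752 rpm.
KE_i = ½(53.67)(0.7184 rad/s)² = 13.85 J; KE_f = ½(98.12)(0.3929)² = 7.575 J.
Fraction lost = 0.4530.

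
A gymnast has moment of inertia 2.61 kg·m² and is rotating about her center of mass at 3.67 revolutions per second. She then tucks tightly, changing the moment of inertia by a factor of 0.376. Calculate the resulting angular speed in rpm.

ω₂ ≈ 586 rpm

With no external torque about the axis, L is conserved: I₁ω₁ = I₂ω₂.
I₂ = 0.376 × 2.61 = 0.9814 kg·m².
ω₂ = I₁ω₁ / I₂ = (2.610)(3.67 rev/s) / (0.9814) = 9.761 rev/s = 585.6 rpm.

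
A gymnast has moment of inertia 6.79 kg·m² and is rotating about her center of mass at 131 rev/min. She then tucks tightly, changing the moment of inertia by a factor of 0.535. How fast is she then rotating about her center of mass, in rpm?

Angular momentum about the spin axis is conserved since the torque about it is zero.
I₂ = 0.535 × 6.79 = 3.633 kg·m².
ω₂ = I₁ω₁ / I₂ = (6.790)(131 rpm) / (3.633) = 244.9 rpm.

ω₂ ≈ 245 rpm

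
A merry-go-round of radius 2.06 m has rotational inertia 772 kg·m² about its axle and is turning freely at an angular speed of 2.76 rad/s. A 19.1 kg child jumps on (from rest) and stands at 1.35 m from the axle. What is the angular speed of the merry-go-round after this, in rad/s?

No external torque acts about the axle; L_before = L_after.
Added inertia Σmr² = (19.1)(1.35)² = 34.81 kg·m²; I_f = 772.0 + 34.81 = 806.8 kg·m².
ω_f = I_p ω_i / I_f = (772.0)(2.76) / 806.8 = 2.641 rad/s.

ω_f ≈ 2.64 rad/s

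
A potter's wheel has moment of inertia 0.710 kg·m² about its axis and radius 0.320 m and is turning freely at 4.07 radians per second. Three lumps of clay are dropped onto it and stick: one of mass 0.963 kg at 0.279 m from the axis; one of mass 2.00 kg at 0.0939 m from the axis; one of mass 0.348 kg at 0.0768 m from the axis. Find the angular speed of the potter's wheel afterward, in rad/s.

No external torque acts about the axis; L_before = L_after.
Added inertia Σmr² = (0.963)(0.279)² + (2.00)(0.0939)² + (0.348)(0.0768)² = 0.09465 kg·m²; I_f = 0.7100 + 0.09465 = 0.8046 kg·m².
ω_f = I_p ω_i / I_f = (0.7100)(4.07) / 0.8046 = 3.591 rad/s.

ω_f ≈ 3.59 rad/s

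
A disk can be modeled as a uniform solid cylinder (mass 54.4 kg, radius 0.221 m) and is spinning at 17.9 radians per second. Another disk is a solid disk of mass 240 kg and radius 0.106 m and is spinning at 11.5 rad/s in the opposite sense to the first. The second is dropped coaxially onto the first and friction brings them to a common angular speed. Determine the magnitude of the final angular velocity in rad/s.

|ω_f| ≈ 3.09 rad/s

No external torque acts about the common axis, so total angular momentum is conserved.
Moments of inertia: I_A = ½(54.4)(0.221)² = 1.328 kg·m²; I_B = ½(240)(0.106)² = 1.348 kg·m².
Taking A's sense as positive: L = (1.328)(17.9) − (1.348)(11.5) = 8.274 kg·m²·rad/s.
Combined I = 1.328 + 1.348 = 2.677 kg·m².
ω_f = L / I = 8.274 / 2.677 = 3.091 rad/s.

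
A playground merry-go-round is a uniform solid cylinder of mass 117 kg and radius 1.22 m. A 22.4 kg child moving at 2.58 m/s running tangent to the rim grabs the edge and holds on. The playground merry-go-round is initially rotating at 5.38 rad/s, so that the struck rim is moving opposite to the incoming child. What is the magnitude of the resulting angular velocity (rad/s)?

|ω_f| ≈ 3.30 rad/s

The axle reaction passes through the axle and exerts no torque about it; angular momentum about the axle is conserved through the impact.
I_p = ½(117)(1.22)² = 87.07 kg·m². Taking the sense of the child's angular momentum as positive, L_{child} = m v R = (22.4)(2.58)(1.22) = 70.51 kg·m²/s.
L_i = −I_p ω_p + m v R = −(87.07)(5.38) + 70.51 = -397.9 kg·m²/s.
After sticking, I_f = I_p + m R² = 87.07 + (22.4)(1.22)² = 120.4 kg·m².
ω_f = L_i / I_f = -397.9 / 120.4 = -3.305 rad/s.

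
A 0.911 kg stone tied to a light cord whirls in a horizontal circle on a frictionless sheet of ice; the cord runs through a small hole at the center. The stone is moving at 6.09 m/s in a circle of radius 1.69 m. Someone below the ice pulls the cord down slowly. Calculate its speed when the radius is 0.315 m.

Central (radial) force ⇒ zero torque about the center ⇒ m v r is constant.
v₂ = v₁ r₁ / r₂ = (6.09)(1.69) / (0.315) = 32.67 m/s.

v₂ ≈ 32.7 m/s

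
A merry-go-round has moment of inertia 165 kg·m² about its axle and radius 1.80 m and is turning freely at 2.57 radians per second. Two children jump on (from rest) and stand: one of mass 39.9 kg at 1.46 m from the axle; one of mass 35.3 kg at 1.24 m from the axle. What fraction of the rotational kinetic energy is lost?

No external torque acts about the axle; L_before = L_after.
Added inertia Σmr² = (39.9)(1.46)² + (35.3)(1.24)² = 139.3 kg·m²; I_f = 165.0 + 139.3 = 304.3 kg·m².
ω_f = I_p ω_i / I_f = (165.0)(2.57) / 304.3 = 1.393 rad/s.
KE_i = ½(165.0)(2.570 rad/s)² = 544.9 J; KE_f = ½(304.3)(1.393)² = 295.4 J.
Fraction lost = 0.4578.

fraction ≈ 0.458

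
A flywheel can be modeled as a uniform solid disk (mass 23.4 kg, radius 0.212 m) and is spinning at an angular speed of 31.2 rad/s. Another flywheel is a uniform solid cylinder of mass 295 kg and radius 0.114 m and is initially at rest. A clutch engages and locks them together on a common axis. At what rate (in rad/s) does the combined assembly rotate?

|ω_f| ≈ 6.72 rad/s

No external torque acts about the common axis, so total angular momentum is conserved.
Moments of inertia: I_A = ½(23.4)(0.212)² = 0.5258 kg·m²; I_B = ½(295)(0.114)² = 1.917 kg·m².
Taking A's sense as positive: L = (0.5258)(31.2) = 16.41 kg·m²·rad/s.
Combined I = 0.5258 + 1.917 = 2.443 kg·m².
ω_f = L / I = 16.41 / 2.443 = 6.716 rad/s.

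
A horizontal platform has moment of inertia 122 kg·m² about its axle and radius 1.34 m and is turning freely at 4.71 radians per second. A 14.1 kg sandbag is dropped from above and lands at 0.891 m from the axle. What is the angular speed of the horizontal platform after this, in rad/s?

The added mass arrives with no angular momentum about the axle, and any external torque about the axle is negligible, so the system's angular momentum is conserved.
Added inertia Σmr² = (14.1)(0.891)² = 11.19 kg·m²; I_f = 122.0 + 11.19 = 133.2 kg·m².
ω_f = I_p ω_i / I_f = (122.0)(4.71) / 133.2 = 4.314 rad/s.

ω_f ≈ 4.31 rad/s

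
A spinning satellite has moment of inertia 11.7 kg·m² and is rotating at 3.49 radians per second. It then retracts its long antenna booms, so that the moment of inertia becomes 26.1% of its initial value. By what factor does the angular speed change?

ω₂/ω₁ ≈ 3.83

No external torque acts about the spin axis, so angular momentum is conserved.
I₂ = 0.261 × 11.7 = 3.054 kg·m².
ω₂/ω₁ = I₁/I₂ = 11.70 / 3.054 = 3.831.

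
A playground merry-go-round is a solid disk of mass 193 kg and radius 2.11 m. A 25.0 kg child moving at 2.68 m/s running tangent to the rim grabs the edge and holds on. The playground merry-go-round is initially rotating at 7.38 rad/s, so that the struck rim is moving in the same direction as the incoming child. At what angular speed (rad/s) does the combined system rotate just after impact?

|ω_f| ≈ 6.12 rad/s

The axle reaction passes through the axle and exerts no torque about it; angular momentum about the axle is conserved through the impact.
I_p = ½(193)(2.11)² = 429.6 kg·m². Taking the sense of the child's angular momentum as positive, L_{child} = m v R = (25.0)(2.68)(2.11) = 141.4 kg·m²/s.
L_i = +I_p ω_p + m v R = +(429.6)(7.38) + 141.4 = 3312 kg·m²/s.
After sticking, I_f = I_p + m R² = 429.6 + (25.0)(2.11)² = 540.9 kg·m².
ω_f = L_i / I_f = 3312 / 540.9 = 6.123 rad/s.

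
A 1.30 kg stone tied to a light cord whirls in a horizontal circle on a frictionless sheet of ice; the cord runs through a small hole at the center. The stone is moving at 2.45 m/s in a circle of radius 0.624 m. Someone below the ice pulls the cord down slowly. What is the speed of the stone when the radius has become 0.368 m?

The only horizontal force on the mass is along the cord (radial), so it exerts no torque about the hole and angular momentum m v r is conserved.
v₂ = v₁ r₁ / r₂ = (2.45)(0.624) / (0.368) = 4.154 m/s.

v₂ ≈ 4.15 m/s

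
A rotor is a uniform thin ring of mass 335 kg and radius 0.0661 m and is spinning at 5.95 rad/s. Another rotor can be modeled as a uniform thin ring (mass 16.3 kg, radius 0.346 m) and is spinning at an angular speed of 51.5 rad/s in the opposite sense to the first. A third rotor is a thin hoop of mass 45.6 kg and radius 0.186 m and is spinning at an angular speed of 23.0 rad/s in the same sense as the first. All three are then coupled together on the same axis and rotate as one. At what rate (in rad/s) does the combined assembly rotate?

|ω_f| ≈ 11.1 rad/s

No external torque acts about the common axis, so total angular momentum is conserved.
Moments of inertia: I_A = (335)(0.0661)² = 1.464 kg·m²; I_B = (16.3)(0.346)² = 1.951 kg·m²; I_C = (45.6)(0.186)² = 1.578 kg·m².
Taking A's sense as positive: L = (1.464)(5.95) − (1.951)(51.5) + (1.578)(23.0) = -55.50 kg·m²·rad/s.
Combined I = 1.464 + 1.951 + 1.578 = 4.993 kg·m².
ω_f = L / I = -55.50 / 4.993 = -11.12 rad/s.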